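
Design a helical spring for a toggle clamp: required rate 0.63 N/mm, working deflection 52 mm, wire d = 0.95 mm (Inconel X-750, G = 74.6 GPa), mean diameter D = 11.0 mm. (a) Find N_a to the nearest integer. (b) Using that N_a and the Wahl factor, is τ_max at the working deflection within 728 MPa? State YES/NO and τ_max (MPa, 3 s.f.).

N_a = Gd⁴/(8D³k) = (74.6×10³)(0.95⁴)/(8·11.0³·0.63) = 9.058 → N_a = 9
Actual rate k = Gd⁴/(8D³·9) = 0.63405 N/mm
Working load F = kδ = 0.63405·52 = 32.971 N
C = 11.0/0.95 = 11.5789; K_W = (4C−1)/(4C−4)+0.615/C = 1.1240
τ_max = K_W·8FD/(πd³) = 1.1240·1077.2 = 1210.8 MPa
τ_max > 728 MPa → exceeds allowable

(a) 9 coils; (b) NO, τ_max = 1210 MPa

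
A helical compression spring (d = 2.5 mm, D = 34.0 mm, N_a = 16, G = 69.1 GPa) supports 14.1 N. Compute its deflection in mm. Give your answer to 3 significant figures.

26.3 mm

k = Gd⁴/(8D³N_a) = (69.1×10³)(2.5⁴)/(8·34.0³·16) = 0.53653 N/mm
δ = F/k = 14.1 / 0.53653 = 26.28 mm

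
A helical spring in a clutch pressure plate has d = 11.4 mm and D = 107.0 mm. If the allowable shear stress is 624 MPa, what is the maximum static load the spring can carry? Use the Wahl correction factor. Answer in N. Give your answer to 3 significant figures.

2940 N

C = D/d = 107.0/11.4 = 9.3860
K_W = (4C−1)/(4C−4) + 0.615/C = 36.544/33.544 + 0.0655 = 1.1550
τ_max = K·8FD/(πd³) → F_max = τ_allow·πd³/(8DK)
F_max = 624·π·11.4³/(8·107.0·1.1550) = 2.9044e+06/988.64 = 2937.7 N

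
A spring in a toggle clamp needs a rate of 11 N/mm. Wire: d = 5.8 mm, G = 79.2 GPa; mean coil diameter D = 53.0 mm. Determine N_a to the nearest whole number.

7

N_a = Gd⁴/(8D³k) = (79.2×10³ × 5.8⁴)/(8 × 53.0³ × 11)
    = 8.96266e+07 / 1.31012e+07 = 6.841 → 7 coils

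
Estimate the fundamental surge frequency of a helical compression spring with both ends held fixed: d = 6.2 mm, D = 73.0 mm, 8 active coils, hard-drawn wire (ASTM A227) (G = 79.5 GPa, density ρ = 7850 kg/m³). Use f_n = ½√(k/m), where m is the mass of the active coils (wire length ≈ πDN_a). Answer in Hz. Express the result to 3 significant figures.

52.1 Hz

k = Gd⁴/(8D³N_a) = (79.5×10³)(6.2⁴)/(8·73.0³·8) = 4.7183 N/mm = 4718.3 N/m
Wire length L = πDN_a = π·73.0·8 = 1834.7 mm
m = ρ·(πd²/4)·L = 7850 × 30.191×10⁻⁶ m² × 1.8347 m = 0.43482 kg
f_n = ½√(k/m) = 0.5·√(4718.3/0.43482) = 0.5·√(10851) = 52.085 Hz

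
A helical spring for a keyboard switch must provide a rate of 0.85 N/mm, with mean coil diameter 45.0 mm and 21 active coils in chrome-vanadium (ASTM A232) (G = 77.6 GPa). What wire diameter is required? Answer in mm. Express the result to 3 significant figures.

3.60 mm

d = (8D³N_a·k / G)^(1/4) = (8·45.0³·21·0.85 / (77.6×10³))^0.25
  = (167.69)^0.25 = 3.5985 mm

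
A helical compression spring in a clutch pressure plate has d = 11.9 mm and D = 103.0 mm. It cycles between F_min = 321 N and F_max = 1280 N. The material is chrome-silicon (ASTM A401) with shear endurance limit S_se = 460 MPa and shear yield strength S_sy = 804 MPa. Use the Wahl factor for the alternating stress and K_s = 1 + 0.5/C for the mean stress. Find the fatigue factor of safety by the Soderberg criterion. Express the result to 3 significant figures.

2.83

C = D/d = 103.0/11.9 = 8.6555; K_W = (4C−1)/(4C−4)+0.615/C = 1.1690; K_s = 1+0.5/C = 1.0578
F_a = (F_max−F_min)/2 = 479.5 N; F_m = (F_max+F_min)/2 = 800.5 N
τ_a = K_W·8F_aD/(πd³) = 1.1690 × 74.632 = 87.246 MPa
τ_m = K_s·8F_mD/(πd³) = 1.0578 × 124.59 = 131.79 MPa
Soderberg: 1/n_f = τ_a/S_se + τ_m/S_sy = 87.246/460 + 131.79/804 = 0.18967 + 0.16392 = 0.35359
n_f = 1/0.35359 = 2.828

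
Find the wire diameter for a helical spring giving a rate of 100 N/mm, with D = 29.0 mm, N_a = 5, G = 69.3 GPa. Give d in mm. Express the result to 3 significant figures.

d = (8D³N_a·k / G)^(1/4) = (8·29.0³·5·100 / (69.3×10³))^0.25
  = (1407.7)^0.25 = 6.1253 mm

6.13 mm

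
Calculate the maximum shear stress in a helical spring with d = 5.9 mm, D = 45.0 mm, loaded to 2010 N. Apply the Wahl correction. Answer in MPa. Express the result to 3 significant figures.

Spring index C = D/d = 45.0/5.9 = 7.6271
K_W = (4C−1)/(4C−4) + 0.615/C = 29.508/26.508 + 0.0806 = 1.1938
τ₀ = 8FD/(πd³) = 8·2010·45.0/(π·5.9³) = 723600/645.22 = 1121.5 MPa
τ_max = K·τ₀ = 1.1938 × 1121.5 = 1338.8 MPa

1340 MPa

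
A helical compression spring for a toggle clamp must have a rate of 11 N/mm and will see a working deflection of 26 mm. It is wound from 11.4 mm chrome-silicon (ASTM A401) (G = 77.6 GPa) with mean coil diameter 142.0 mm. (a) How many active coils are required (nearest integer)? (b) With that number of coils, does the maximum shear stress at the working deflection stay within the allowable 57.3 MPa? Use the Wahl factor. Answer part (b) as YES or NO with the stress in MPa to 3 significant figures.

N_a = Gd⁴/(8D³k) = (77.6×10³)(11.4⁴)/(8·142.0³·11) = 5.202 → N_a = 5
Actual rate k = Gd⁴/(8D³·5) = 11.443 N/mm
Working load F = kδ = 11.443·26 = 297.53 N
C = 142.0/11.4 = 12.4561; K_W = (4C−1)/(4C−4)+0.615/C = 1.1148
τ_max = K_W·8FD/(πd³) = 1.1148·72.618 = 80.957 MPa
τ_max > 57.3 MPa → exceeds allowable

(a) 5 coils; (b) NO, τ_max = 81.0 MPa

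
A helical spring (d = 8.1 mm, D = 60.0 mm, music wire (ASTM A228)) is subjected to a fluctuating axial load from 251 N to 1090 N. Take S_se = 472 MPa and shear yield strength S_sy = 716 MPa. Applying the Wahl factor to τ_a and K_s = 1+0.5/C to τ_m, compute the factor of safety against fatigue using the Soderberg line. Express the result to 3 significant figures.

1.68

C = D/d = 60.0/8.1 = 7.4074; K_W = (4C−1)/(4C−4)+0.615/C = 1.2001; K_s = 1+0.5/C = 1.0675
F_a = (F_max−F_min)/2 = 419.5 N; F_m = (F_max+F_min)/2 = 670.5 N
τ_a = K_W·8F_aD/(πd³) = 1.2001 × 120.61 = 144.74 MPa
τ_m = K_s·8F_mD/(πd³) = 1.0675 × 192.77 = 205.78 MPa
Soderberg: 1/n_f = τ_a/S_se + τ_m/S_sy = 144.74/472 + 205.78/716 = 0.30664 + 0.28740 = 0.59405
n_f = 1/0.59405 = 1.683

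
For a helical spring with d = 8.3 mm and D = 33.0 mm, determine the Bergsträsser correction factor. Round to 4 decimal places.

1.3875

C = D/d = 33.0/8.3 = 3.9759
K_B = (4C+2)/(4C−3) = 17.904/12.904 = 1.3875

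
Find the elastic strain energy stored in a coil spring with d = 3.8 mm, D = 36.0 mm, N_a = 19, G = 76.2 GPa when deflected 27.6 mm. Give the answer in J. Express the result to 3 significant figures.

0.853 J

k = Gd⁴/(8D³N_a) = (76.2×10³)(3.8⁴)/(8·36.0³·19) = 2.2405 N/mm
U = ½kδ² = 0.5 × 2.2405 × 27.6² = 853.35 N·mm = 0.85335 J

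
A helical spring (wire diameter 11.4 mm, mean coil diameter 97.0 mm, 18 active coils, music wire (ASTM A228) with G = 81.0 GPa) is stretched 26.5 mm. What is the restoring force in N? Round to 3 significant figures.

276 N

k = Gd⁴/(8D³N_a) = (81.0×10³)(11.4⁴)/(8·97.0³·18) = 10.409 N/mm
F = k·δ = 10.409 × 26.5 = 275.85 N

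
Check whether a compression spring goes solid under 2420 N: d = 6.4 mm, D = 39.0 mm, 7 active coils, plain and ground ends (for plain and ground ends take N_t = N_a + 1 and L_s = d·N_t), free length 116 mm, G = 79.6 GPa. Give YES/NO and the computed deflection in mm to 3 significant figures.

k = Gd⁴/(8D³N_a) = (79.6×10³)(6.4⁴)/(8·39.0³·7) = 40.202 N/mm
N_t = 8; L_s = 6.4·8 = 51.2 mm; δ_solid = L₀ − L_s = 116 − 51.2 = 64.8 mm
δ = F/k = 2420/40.202 = 60.196 mm
δ < δ_solid → spring does not go solid

NO, δ = 60.2 mm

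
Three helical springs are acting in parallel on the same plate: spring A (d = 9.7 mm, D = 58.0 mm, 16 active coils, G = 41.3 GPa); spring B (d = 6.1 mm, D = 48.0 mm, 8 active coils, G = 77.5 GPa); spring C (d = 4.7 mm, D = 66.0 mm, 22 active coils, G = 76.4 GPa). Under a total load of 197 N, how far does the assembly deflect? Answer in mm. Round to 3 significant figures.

k_A = Gd⁴/(8D³N_a) = (41.3×10³)(9.7⁴)/(8·58.0³·16) = 14.64 N/mm
k_B = Gd⁴/(8D³N_a) = (77.5×10³)(6.1⁴)/(8·48.0³·8) = 15.161 N/mm
k_C = Gd⁴/(8D³N_a) = (76.4×10³)(4.7⁴)/(8·66.0³·22) = 0.73678 N/mm
Parallel: k_eq = 14.64 + 15.161 + 0.73678 = 30.537 N/mm
δ = F/k_eq = 197/30.537 = 6.4511 mm

6.45 mm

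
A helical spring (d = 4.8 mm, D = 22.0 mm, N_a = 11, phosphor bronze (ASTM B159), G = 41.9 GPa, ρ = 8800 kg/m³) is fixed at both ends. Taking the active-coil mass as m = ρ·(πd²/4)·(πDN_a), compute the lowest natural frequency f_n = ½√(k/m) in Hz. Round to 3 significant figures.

k = Gd⁴/(8D³N_a) = (41.9×10³)(4.8⁴)/(8·22.0³·11) = 23.737 N/mm = 23737 N/m
Wire length L = πDN_a = π·22.0·11 = 760.27 mm
m = ρ·(πd²/4)·L = 8800 × 18.096×10⁻⁶ m² × 0.76027 m = 0.12107 kg
f_n = ½√(k/m) = 0.5·√(23737/0.12107) = 0.5·√(1.9607e+05) = 221.4 Hz

221 Hz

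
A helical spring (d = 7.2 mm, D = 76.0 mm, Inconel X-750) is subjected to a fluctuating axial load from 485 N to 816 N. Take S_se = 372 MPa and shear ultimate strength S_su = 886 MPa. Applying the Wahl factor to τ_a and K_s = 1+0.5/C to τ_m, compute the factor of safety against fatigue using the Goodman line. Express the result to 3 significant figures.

1.51

C = D/d = 76.0/7.2 = 10.5556; K_W = (4C−1)/(4C−4)+0.615/C = 1.1368; K_s = 1+0.5/C = 1.0474
F_a = (F_max−F_min)/2 = 165.5 N; F_m = (F_max+F_min)/2 = 650.5 N
τ_a = K_W·8F_aD/(πd³) = 1.1368 × 85.813 = 97.548 MPa
τ_m = K_s·8F_mD/(πd³) = 1.0474 × 337.29 = 353.27 MPa
Goodman: 1/n_f = τ_a/S_se + τ_m/S_su = 97.548/372 + 353.27/886 = 0.26223 + 0.39872 = 0.66095
n_f = 1/0.66095 = 1.513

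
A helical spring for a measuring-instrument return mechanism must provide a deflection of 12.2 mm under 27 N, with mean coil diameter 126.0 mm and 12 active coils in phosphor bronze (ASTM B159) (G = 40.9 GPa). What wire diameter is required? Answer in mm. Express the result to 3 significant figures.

10.1 mm

Required rate k = F/δ = 27/12.2 = 2.2131 N/mm
d = (8D³N_a·k / G)^(1/4) = (8·126.0³·12·2.2131 / (40.9×10³))^0.25
  = (10391)^0.25 = 10.0964 mm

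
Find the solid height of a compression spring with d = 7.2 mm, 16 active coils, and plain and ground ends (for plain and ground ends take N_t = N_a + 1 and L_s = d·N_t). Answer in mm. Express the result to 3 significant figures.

122 mm

plain and ground ends: N_t = N_a + 1 = 16 + 1 = 17
L_s = d·N_t = 7.2 × 17 = 122.4 mm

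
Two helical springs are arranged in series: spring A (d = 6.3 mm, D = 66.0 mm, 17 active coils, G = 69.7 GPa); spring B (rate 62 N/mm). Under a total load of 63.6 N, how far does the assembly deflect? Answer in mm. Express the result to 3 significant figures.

23.7 mm

k_A = Gd⁴/(8D³N_a) = (69.7×10³)(6.3⁴)/(8·66.0³·17) = 2.8082 N/mm
Series: 1/k_eq = 1/2.8082 + 1/62 = 0.37223; k_eq = 2.6865 N/mm
δ = F/k_eq = 63.6/2.6865 = 23.674 mm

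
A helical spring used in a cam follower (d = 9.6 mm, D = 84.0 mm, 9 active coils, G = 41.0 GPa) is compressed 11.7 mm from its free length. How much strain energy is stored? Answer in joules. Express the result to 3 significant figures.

k = Gd⁴/(8D³N_a) = (41.0×10³)(9.6⁴)/(8·84.0³·9) = 8.1602 N/mm
U = ½kδ² = 0.5 × 8.1602 × 11.7² = 558.52 N·mm = 0.55852 J

0.559 J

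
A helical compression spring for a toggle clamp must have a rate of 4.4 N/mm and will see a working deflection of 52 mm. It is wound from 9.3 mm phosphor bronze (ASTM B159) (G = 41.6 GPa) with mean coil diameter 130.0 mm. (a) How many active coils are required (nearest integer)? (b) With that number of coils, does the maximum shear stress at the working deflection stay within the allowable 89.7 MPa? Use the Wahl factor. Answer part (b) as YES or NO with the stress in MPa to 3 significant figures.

(a) 4 coils; (b) NO, τ_max = 104 MPa

N_a = Gd⁴/(8D³k) = (41.6×10³)(9.3⁴)/(8·130.0³·4.4) = 4.024 → N_a = 4
Actual rate k = Gd⁴/(8D³·4) = 4.4263 N/mm
Working load F = kδ = 4.4263·52 = 230.17 N
C = 130.0/9.3 = 13.9785; K_W = (4C−1)/(4C−4)+0.615/C = 1.1018
τ_max = K_W·8FD/(πd³) = 1.1018·94.729 = 104.37 MPa
τ_max > 89.7 MPa → exceeds allowable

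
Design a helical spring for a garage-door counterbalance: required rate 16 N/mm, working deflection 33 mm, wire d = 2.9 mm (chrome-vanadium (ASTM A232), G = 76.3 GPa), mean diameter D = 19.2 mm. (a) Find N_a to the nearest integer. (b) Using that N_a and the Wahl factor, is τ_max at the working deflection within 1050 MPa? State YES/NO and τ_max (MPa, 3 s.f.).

(a) 6 coils; (b) NO, τ_max = 1290 MPa

N_a = Gd⁴/(8D³k) = (76.3×10³)(2.9⁴)/(8·19.2³·16) = 5.957 → N_a = 6
Actual rate k = Gd⁴/(8D³·6) = 15.884 N/mm
Working load F = kδ = 15.884·33 = 524.19 N
C = 19.2/2.9 = 6.6207; K_W = (4C−1)/(4C−4)+0.615/C = 1.2263
τ_max = K_W·8FD/(πd³) = 1.2263·1050.8 = 1288.7 MPa
τ_max > 1050 MPa → exceeds allowable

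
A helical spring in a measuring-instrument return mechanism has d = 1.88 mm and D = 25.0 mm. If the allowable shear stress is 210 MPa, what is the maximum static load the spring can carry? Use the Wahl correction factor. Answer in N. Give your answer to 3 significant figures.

19.8 N

C = D/d = 25.0/1.88 = 13.2979
K_W = (4C−1)/(4C−4) + 0.615/C = 52.191/49.191 + 0.0462 = 1.1072
τ_max = K·8FD/(πd³) → F_max = τ_allow·πd³/(8DK)
F_max = 210·π·1.88³/(8·25.0·1.1072) = 4383.7/221.45 = 19.796 N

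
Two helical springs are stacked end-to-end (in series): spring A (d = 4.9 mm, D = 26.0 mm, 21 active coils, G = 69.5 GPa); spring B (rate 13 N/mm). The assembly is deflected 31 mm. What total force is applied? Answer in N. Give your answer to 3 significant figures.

206 N

k_A = Gd⁴/(8D³N_a) = (69.5×10³)(4.9⁴)/(8·26.0³·21) = 13.569 N/mm
Series: 1/k_eq = 1/13.569 + 1/13 = 0.15062; k_eq = 6.6391 N/mm
F = k_eq·δ = 6.6391·31 = 205.81 N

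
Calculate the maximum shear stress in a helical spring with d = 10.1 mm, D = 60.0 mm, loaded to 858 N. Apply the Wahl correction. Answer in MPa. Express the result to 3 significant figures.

160 MPa

Spring index C = D/d = 60.0/10.1 = 5.9406
K_W = (4C−1)/(4C−4) + 0.615/C = 22.762/19.762 + 0.1035 = 1.2553
τ₀ = 8FD/(πd³) = 8·858·60.0/(π·10.1³) = 411840/3236.8 = 127.24 MPa
τ_max = K·τ₀ = 1.2553 × 127.24 = 159.72 MPa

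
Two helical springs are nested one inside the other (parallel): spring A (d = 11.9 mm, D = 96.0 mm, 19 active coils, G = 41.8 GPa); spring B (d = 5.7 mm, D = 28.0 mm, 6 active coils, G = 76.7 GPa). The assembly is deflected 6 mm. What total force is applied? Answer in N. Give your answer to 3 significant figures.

498 N

k_A = Gd⁴/(8D³N_a) = (41.8×10³)(11.9⁴)/(8·96.0³·19) = 6.2331 N/mm
k_B = Gd⁴/(8D³N_a) = (76.7×10³)(5.7⁴)/(8·28.0³·6) = 76.839 N/mm
Parallel: k_eq = 6.2331 + 76.839 = 83.072 N/mm
F = k_eq·δ = 83.072·6 = 498.43 N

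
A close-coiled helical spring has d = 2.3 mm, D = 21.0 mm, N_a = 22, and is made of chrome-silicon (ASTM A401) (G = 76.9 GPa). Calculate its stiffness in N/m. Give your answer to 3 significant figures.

1320 N/m

k = Gd⁴/(8D³N_a) = (76.9×10³ × 2.3⁴) / (8 × 21.0³ × 22)
  = 2.15198e+06 / 1.62994e+06 = 1.3203 N/mm = 1320.3 N/m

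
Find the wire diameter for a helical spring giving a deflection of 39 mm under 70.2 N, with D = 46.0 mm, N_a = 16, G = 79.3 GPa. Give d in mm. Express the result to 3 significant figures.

4.10 mm

Required rate k = F/δ = 70.2/39 = 1.8 N/mm
d = (8D³N_a·k / G)^(1/4) = (8·46.0³·16·1.8 / (79.3×10³))^0.25
  = (282.8)^0.25 = 4.1008 mm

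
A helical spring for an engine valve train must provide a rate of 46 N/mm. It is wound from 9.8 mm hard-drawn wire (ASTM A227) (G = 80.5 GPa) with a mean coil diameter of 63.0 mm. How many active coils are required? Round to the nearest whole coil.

8

N_a = Gd⁴/(8D³k) = (80.5×10³ × 9.8⁴)/(8 × 63.0³ × 46)
    = 7.42506e+08 / 9.20173e+07 = 8.069 → 8 coils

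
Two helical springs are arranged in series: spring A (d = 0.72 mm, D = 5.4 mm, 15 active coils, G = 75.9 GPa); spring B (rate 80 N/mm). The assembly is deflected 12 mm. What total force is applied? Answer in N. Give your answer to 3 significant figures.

k_A = Gd⁴/(8D³N_a) = (75.9×10³)(0.72⁴)/(8·5.4³·15) = 1.0795 N/mm
Series: 1/k_eq = 1/1.0795 + 1/80 = 0.93888; k_eq = 1.0651 N/mm
F = k_eq·δ = 1.0651·12 = 12.781 N

12.8 N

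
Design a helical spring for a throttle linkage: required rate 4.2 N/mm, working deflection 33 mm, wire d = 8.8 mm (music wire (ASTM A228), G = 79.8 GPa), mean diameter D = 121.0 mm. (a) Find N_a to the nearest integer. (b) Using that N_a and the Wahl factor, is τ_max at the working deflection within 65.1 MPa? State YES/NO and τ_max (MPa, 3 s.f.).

(a) 8 coils; (b) NO, τ_max = 69.5 MPa

N_a = Gd⁴/(8D³k) = (79.8×10³)(8.8⁴)/(8·121.0³·4.2) = 8.04 → N_a = 8
Actual rate k = Gd⁴/(8D³·8) = 4.2208 N/mm
Working load F = kδ = 4.2208·33 = 139.29 N
C = 121.0/8.8 = 13.7500; K_W = (4C−1)/(4C−4)+0.615/C = 1.1036
τ_max = K_W·8FD/(πd³) = 1.1036·62.978 = 69.499 MPa
τ_max > 65.1 MPa → exceeds allowable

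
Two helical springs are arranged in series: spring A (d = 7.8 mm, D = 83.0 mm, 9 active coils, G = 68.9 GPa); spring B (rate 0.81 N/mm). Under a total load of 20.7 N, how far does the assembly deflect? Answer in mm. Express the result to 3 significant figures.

28.9 mm

k_A = Gd⁴/(8D³N_a) = (68.9×10³)(7.8⁴)/(8·83.0³·9) = 6.1949 N/mm
Series: 1/k_eq = 1/6.1949 + 1/0.81 = 1.396; k_eq = 0.71634 N/mm
δ = F/k_eq = 20.7/0.71634 = 28.897 mm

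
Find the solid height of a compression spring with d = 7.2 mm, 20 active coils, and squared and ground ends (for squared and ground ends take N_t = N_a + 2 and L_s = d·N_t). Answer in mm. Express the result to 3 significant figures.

squared and ground ends: N_t = N_a + 2 = 20 + 2 = 22
L_s = d·N_t = 7.2 × 22 = 158.4 mm

158 mm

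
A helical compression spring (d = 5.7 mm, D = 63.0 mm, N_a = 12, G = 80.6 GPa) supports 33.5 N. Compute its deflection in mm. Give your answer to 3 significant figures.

k = Gd⁴/(8D³N_a) = (80.6×10³)(5.7⁴)/(8·63.0³·12) = 3.5444 N/mm
δ = F/k = 33.5 / 3.5444 = 9.4516 mm

9.45 mm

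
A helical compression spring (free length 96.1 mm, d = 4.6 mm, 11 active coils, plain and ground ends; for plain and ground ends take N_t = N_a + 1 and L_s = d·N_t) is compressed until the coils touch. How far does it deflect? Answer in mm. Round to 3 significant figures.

40.9 mm

N_t = 12; L_s = 4.6·12 = 55.2 mm
δ_solid = L₀ − L_s = 96.1 − 55.2 = 40.9 mm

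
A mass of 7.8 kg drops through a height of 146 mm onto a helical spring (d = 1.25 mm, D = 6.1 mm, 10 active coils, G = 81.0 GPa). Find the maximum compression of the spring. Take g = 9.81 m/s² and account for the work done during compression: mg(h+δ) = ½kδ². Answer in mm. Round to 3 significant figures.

52.9 mm

k = Gd⁴/(8D³N_a) = (81.0×10³)(1.25⁴)/(8·6.1³·10) = 10.89 N/mm
W = mg = 7.8 × 9.81 = 76.518 N
½kδ² − Wδ − Wh = 0 → δ = (W + √(W² + 2kWh))/k
δ = (76.518 + √(5855 + 243328))/10.89 = (76.518 + 499.18)/10.89 = 52.863 mm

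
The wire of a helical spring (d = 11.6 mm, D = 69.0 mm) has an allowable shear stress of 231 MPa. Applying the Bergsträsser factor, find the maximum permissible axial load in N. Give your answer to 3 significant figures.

1650 N

C = D/d = 69.0/11.6 = 5.9483
K_B = (4C+2)/(4C−3) = 25.793/20.793 = 1.2405
τ_max = K·8FD/(πd³) → F_max = τ_allow·πd³/(8DK)
F_max = 231·π·11.6³/(8·69.0·1.2405) = 1.1328e+06/684.74 = 1654.3 N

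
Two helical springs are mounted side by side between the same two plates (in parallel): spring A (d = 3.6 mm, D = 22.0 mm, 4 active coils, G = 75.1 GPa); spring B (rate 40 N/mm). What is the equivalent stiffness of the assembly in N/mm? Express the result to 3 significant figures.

77.0 N/mm

k_A = Gd⁴/(8D³N_a) = (75.1×10³)(3.6⁴)/(8·22.0³·4) = 37.02 N/mm
Parallel: k_eq = 37.02 + 40 = 77.02 N/mm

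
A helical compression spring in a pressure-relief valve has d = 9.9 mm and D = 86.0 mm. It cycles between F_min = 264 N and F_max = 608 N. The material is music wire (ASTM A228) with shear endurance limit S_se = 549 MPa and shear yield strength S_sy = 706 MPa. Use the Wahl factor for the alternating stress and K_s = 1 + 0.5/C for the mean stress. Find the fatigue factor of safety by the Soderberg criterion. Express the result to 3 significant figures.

4.35

C = D/d = 86.0/9.9 = 8.6869; K_W = (4C−1)/(4C−4)+0.615/C = 1.1684; K_s = 1+0.5/C = 1.0576
F_a = (F_max−F_min)/2 = 172 N; F_m = (F_max+F_min)/2 = 436 N
τ_a = K_W·8F_aD/(πd³) = 1.1684 × 38.821 = 45.357 MPa
τ_m = K_s·8F_mD/(πd³) = 1.0576 × 98.406 = 104.07 MPa
Soderberg: 1/n_f = τ_a/S_se + τ_m/S_sy = 45.357/549 + 104.07/706 = 0.08262 + 0.14741 = 0.23002
n_f = 1/0.23002 = 4.347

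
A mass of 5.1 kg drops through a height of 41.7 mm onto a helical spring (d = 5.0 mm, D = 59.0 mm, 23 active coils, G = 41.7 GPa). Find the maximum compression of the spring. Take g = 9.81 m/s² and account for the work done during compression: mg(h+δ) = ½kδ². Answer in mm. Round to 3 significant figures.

179 mm

k = Gd⁴/(8D³N_a) = (41.7×10³)(5.0⁴)/(8·59.0³·23) = 0.68967 N/mm
W = mg = 5.1 × 9.81 = 50.031 N
½kδ² − Wδ − Wh = 0 → δ = (W + √(W² + 2kWh))/k
δ = (50.031 + √(2503.1 + 2877.71))/0.68967 = (50.031 + 73.354)/0.68967 = 178.9 mm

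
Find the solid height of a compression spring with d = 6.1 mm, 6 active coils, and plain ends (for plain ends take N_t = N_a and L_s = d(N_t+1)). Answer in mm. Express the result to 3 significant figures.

plain ends: N_t = N_a = 6
L_s = d·(N_t+1) = 6.1 × 7 = 42.7 mm

42.7 mm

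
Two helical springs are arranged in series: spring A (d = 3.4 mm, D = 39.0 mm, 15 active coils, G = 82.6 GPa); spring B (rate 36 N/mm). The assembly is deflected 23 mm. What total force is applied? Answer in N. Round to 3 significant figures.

34.2 N

k_A = Gd⁴/(8D³N_a) = (82.6×10³)(3.4⁴)/(8·39.0³·15) = 1.5507 N/mm
Series: 1/k_eq = 1/1.5507 + 1/36 = 0.67266; k_eq = 1.4866 N/mm
F = k_eq·δ = 1.4866·23 = 34.193 N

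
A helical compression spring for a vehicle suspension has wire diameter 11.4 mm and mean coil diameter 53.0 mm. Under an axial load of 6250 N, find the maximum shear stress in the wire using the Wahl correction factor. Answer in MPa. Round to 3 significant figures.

762 MPa

Spring index C = D/d = 53.0/11.4 = 4.6491
K_W = (4C−1)/(4C−4) + 0.615/C = 17.596/14.596 + 0.1323 = 1.3378
τ₀ = 8FD/(πd³) = 8·6250·53.0/(π·11.4³) = 2.65e+06/4654.4 = 569.35 MPa
τ_max = K·τ₀ = 1.3378 × 569.35 = 761.69 MPa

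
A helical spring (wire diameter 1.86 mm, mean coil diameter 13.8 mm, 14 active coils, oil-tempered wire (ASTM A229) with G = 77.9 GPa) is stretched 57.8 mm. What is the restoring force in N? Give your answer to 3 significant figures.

183 N

k = Gd⁴/(8D³N_a) = (77.9×10³)(1.86⁴)/(8·13.8³·14) = 3.1676 N/mm
F = k·δ = 3.1676 × 57.8 = 183.09 N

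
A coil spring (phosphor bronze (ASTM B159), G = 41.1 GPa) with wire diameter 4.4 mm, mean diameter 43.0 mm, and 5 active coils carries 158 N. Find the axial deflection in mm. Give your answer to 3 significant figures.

32.6 mm

k = Gd⁴/(8D³N_a) = (41.1×10³)(4.4⁴)/(8·43.0³·5) = 4.8438 N/mm
δ = F/k = 158 / 4.8438 = 32.619 mm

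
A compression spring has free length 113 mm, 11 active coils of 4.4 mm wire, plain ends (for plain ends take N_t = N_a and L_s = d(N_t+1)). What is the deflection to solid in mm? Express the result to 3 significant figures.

60.2 mm

N_t = 11; L_s = 4.4·12 = 52.8 mm
δ_solid = L₀ − L_s = 113 − 52.8 = 60.2 mm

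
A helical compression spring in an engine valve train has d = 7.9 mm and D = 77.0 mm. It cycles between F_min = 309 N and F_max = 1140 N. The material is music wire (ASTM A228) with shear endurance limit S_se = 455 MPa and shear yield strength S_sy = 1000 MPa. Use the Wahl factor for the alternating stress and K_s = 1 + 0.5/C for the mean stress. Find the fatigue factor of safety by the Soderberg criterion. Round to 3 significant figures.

1.39

C = D/d = 77.0/7.9 = 9.7468; K_W = (4C−1)/(4C−4)+0.615/C = 1.1488; K_s = 1+0.5/C = 1.0513
F_a = (F_max−F_min)/2 = 415.5 N; F_m = (F_max+F_min)/2 = 724.5 N
τ_a = K_W·8F_aD/(πd³) = 1.1488 × 165.24 = 189.84 MPa
τ_m = K_s·8F_mD/(πd³) = 1.0513 × 288.13 = 302.91 MPa
Soderberg: 1/n_f = τ_a/S_se + τ_m/S_sy = 189.84/455 + 302.91/1000 = 0.41722 + 0.30291 = 0.72013
n_f = 1/0.72013 = 1.389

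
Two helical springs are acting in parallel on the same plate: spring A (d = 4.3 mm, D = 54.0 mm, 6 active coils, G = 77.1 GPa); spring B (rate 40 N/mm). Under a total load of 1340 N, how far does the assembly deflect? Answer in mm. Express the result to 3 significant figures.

k_A = Gd⁴/(8D³N_a) = (77.1×10³)(4.3⁴)/(8·54.0³·6) = 3.4874 N/mm
Parallel: k_eq = 3.4874 + 40 = 43.487 N/mm
δ = F/k_eq = 1340/43.487 = 30.814 mm

30.8 mm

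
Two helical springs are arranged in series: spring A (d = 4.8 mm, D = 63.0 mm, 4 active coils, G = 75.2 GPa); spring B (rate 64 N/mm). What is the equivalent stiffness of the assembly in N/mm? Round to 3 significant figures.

k_A = Gd⁴/(8D³N_a) = (75.2×10³)(4.8⁴)/(8·63.0³·4) = 4.989 N/mm
Series: 1/k_eq = 1/4.989 + 1/64 = 0.21607; k_eq = 4.6282 N/mm

4.63 N/mm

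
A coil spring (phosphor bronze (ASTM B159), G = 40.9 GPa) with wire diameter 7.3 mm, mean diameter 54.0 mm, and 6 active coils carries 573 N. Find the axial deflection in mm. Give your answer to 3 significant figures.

k = Gd⁴/(8D³N_a) = (40.9×10³)(7.3⁴)/(8·54.0³·6) = 15.367 N/mm
δ = F/k = 573 / 15.367 = 37.287 mm

37.3 mm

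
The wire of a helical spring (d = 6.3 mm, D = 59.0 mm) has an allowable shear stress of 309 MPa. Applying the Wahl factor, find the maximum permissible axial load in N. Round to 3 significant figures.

C = D/d = 59.0/6.3 = 9.3651
K_W = (4C−1)/(4C−4) + 0.615/C = 36.460/33.460 + 0.0657 = 1.1553
τ_max = K·8FD/(πd³) → F_max = τ_allow·πd³/(8DK)
F_max = 309·π·6.3³/(8·59.0·1.1553) = 2.4273e+05/545.31 = 445.13 N

445 N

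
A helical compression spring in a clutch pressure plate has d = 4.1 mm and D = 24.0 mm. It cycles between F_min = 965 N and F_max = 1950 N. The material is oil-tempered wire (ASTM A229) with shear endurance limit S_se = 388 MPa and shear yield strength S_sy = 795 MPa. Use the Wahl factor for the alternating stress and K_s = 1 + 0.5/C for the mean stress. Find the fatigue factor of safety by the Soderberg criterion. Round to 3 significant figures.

C = D/d = 24.0/4.1 = 5.8537; K_W = (4C−1)/(4C−4)+0.615/C = 1.2596; K_s = 1+0.5/C = 1.0854
F_a = (F_max−F_min)/2 = 492.5 N; F_m = (F_max+F_min)/2 = 1457.5 N
τ_a = K_W·8F_aD/(πd³) = 1.2596 × 436.72 = 550.09 MPa
τ_m = K_s·8F_mD/(πd³) = 1.0854 × 1292.4 = 1402.8 MPa
Soderberg: 1/n_f = τ_a/S_se + τ_m/S_sy = 550.09/388 + 1402.8/795 = 1.41776 + 1.76457 = 3.1823
n_f = 1/3.1823 = 0.3142

0.314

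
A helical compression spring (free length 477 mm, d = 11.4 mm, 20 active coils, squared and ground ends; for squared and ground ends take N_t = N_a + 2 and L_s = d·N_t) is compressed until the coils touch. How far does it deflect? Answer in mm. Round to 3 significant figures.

226 mm

N_t = 22; L_s = 11.4·22 = 250.8 mm
δ_solid = L₀ − L_s = 477 − 250.8 = 226.2 mm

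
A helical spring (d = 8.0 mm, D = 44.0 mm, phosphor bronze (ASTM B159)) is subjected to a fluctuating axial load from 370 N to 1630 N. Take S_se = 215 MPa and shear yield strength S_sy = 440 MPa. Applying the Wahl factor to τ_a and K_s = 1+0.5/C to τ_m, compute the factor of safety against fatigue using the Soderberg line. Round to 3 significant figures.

0.734

C = D/d = 44.0/8.0 = 5.5000; K_W = (4C−1)/(4C−4)+0.615/C = 1.2785; K_s = 1+0.5/C = 1.0909
F_a = (F_max−F_min)/2 = 630 N; F_m = (F_max+F_min)/2 = 1000 N
τ_a = K_W·8F_aD/(πd³) = 1.2785 × 137.87 = 176.26 MPa
τ_m = K_s·8F_mD/(πd³) = 1.0909 × 218.84 = 238.73 MPa
Soderberg: 1/n_f = τ_a/S_se + τ_m/S_sy = 176.26/215 + 238.73/440 = 0.81982 + 0.54257 = 1.3624
n_f = 1/1.3624 = 0.734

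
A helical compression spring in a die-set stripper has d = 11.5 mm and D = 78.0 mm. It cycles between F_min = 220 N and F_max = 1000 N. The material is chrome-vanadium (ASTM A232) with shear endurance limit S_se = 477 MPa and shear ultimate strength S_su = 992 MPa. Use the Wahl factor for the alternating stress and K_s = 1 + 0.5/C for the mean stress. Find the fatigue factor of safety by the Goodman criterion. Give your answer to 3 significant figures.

C = D/d = 78.0/11.5 = 6.7826; K_W = (4C−1)/(4C−4)+0.615/C = 1.2204; K_s = 1+0.5/C = 1.0737
F_a = (F_max−F_min)/2 = 390 N; F_m = (F_max+F_min)/2 = 610 N
τ_a = K_W·8F_aD/(πd³) = 1.2204 × 50.934 = 62.158 MPa
τ_m = K_s·8F_mD/(πd³) = 1.0737 × 79.666 = 85.538 MPa
Goodman: 1/n_f = τ_a/S_se + τ_m/S_su = 62.158/477 + 85.538/992 = 0.13031 + 0.08623 = 0.21654
n_f = 1/0.21654 = 4.618

4.62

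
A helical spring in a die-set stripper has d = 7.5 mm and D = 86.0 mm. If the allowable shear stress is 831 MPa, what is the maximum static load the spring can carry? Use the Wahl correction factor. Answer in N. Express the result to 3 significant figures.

C = D/d = 86.0/7.5 = 11.4667
K_W = (4C−1)/(4C−4) + 0.615/C = 44.867/41.867 + 0.0536 = 1.1253
τ_max = K·8FD/(πd³) → F_max = τ_allow·πd³/(8DK)
F_max = 831·π·7.5³/(8·86.0·1.1253) = 1.1014e+06/774.2 = 1422.6 N

1420 N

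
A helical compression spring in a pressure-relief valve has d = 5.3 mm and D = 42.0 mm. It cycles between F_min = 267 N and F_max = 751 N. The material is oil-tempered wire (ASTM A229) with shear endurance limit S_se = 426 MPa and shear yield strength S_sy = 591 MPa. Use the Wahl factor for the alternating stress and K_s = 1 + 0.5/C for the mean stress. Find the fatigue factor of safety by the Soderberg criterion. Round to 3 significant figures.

C = D/d = 42.0/5.3 = 7.9245; K_W = (4C−1)/(4C−4)+0.615/C = 1.1859; K_s = 1+0.5/C = 1.0631
F_a = (F_max−F_min)/2 = 242 N; F_m = (F_max+F_min)/2 = 509 N
τ_a = K_W·8F_aD/(πd³) = 1.1859 × 173.85 = 206.17 MPa
τ_m = K_s·8F_mD/(πd³) = 1.0631 × 365.66 = 388.73 MPa
Soderberg: 1/n_f = τ_a/S_se + τ_m/S_sy = 206.17/426 + 388.73/591 = 0.48397 + 0.65776 = 1.1417
n_f = 1/1.1417 = 0.8759

0.876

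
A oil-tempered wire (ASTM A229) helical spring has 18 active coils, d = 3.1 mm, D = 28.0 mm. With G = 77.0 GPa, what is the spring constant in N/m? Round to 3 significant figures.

2250 N/m

k = Gd⁴/(8D³N_a) = (77.0×10³ × 3.1⁴) / (8 × 28.0³ × 18)
  = 7.11111e+06 / 3.16109e+06 = 2.2496 N/mm = 2249.6 N/m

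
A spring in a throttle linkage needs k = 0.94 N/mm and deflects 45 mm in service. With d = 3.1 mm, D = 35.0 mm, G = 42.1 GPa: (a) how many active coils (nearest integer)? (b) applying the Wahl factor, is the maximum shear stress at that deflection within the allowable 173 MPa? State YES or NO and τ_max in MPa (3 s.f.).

N_a = Gd⁴/(8D³k) = (42.1×10³)(3.1⁴)/(8·35.0³·0.94) = 12.06 → N_a = 12
Actual rate k = Gd⁴/(8D³·12) = 0.94461 N/mm
Working load F = kδ = 0.94461·45 = 42.508 N
C = 35.0/3.1 = 11.2903; K_W = (4C−1)/(4C−4)+0.615/C = 1.1274
τ_max = K_W·8FD/(πd³) = 1.1274·127.17 = 143.37 MPa
τ_max ≤ 173 MPa → acceptable

(a) 12 coils; (b) YES, τ_max = 143 MPa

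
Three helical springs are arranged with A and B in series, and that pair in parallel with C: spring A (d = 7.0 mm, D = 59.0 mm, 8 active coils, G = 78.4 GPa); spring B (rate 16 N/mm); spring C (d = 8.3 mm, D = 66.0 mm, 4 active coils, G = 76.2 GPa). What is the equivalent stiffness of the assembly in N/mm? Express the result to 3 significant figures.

46.9 N/mm

k_A = Gd⁴/(8D³N_a) = (78.4×10³)(7.0⁴)/(8·59.0³·8) = 14.321 N/mm
k_C = Gd⁴/(8D³N_a) = (76.2×10³)(8.3⁴)/(8·66.0³·4) = 39.308 N/mm
Springs A,B series: k_AB = 1/(1/14.321+1/16) = 7.557 N/mm; parallel with C: k_eq = 7.557+39.308 = 46.865 N/mm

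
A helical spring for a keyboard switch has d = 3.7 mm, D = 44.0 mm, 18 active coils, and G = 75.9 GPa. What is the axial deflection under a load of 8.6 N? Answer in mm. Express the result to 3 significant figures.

7.42 mm

k = Gd⁴/(8D³N_a) = (75.9×10³)(3.7⁴)/(8·44.0³·18) = 1.1597 N/mm
δ = F/k = 8.6 / 1.1597 = 7.416 mm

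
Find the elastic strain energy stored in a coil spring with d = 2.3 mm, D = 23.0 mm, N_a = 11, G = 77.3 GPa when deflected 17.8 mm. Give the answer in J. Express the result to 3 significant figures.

k = Gd⁴/(8D³N_a) = (77.3×10³)(2.3⁴)/(8·23.0³·11) = 2.0203 N/mm
U = ½kδ² = 0.5 × 2.0203 × 17.8² = 320.06 N·mm = 0.32006 J

0.320 J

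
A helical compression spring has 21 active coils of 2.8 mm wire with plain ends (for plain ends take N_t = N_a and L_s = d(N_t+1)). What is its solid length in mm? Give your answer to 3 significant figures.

plain ends: N_t = N_a = 21
L_s = d·(N_t+1) = 2.8 × 22 = 61.6 mm

61.6 mm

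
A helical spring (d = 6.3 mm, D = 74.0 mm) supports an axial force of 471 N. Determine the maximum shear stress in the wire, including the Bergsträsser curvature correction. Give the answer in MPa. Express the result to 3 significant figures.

395 MPa

Spring index C = D/d = 74.0/6.3 = 11.7460
K_B = (4C+2)/(4C−3) = 48.984/43.984 = 1.1137
τ₀ = 8FD/(πd³) = 8·471·74.0/(π·6.3³) = 278832/785.55 = 354.95 MPa
τ_max = K·τ₀ = 1.1137 × 354.95 = 395.3 MPa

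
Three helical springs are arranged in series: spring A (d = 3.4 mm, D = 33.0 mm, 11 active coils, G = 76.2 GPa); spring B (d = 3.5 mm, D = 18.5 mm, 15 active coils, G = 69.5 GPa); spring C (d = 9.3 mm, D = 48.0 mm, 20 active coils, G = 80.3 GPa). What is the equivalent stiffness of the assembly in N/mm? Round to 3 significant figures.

2.42 N/mm

k_A = Gd⁴/(8D³N_a) = (76.2×10³)(3.4⁴)/(8·33.0³·11) = 3.2199 N/mm
k_B = Gd⁴/(8D³N_a) = (69.5×10³)(3.5⁴)/(8·18.5³·15) = 13.727 N/mm
k_C = Gd⁴/(8D³N_a) = (80.3×10³)(9.3⁴)/(8·48.0³·20) = 33.947 N/mm
Series: 1/k_eq = 1/3.2199 + 1/13.727 + 1/33.947 = 0.41288; k_eq = 2.422 N/mm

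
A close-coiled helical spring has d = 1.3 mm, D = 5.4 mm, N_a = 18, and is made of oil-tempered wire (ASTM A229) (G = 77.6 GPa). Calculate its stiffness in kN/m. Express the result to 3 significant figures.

k = Gd⁴/(8D³N_a) = (77.6×10³ × 1.3⁴) / (8 × 5.4³ × 18)
  = 221633 / 22674.8 = 9.7744 N/mm

9.77 kN/m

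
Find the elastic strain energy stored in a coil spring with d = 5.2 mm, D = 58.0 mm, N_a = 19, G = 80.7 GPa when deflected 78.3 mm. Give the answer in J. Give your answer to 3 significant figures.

k = Gd⁴/(8D³N_a) = (80.7×10³)(5.2⁴)/(8·58.0³·19) = 1.9896 N/mm
U = ½kδ² = 0.5 × 1.9896 × 78.3² = 6098.9 N·mm = 6.0989 J

6.10 J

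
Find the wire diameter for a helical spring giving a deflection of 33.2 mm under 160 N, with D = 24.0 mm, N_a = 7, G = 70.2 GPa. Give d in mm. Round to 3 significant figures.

Required rate k = F/δ = 160/33.2 = 4.8193 N/mm
d = (8D³N_a·k / G)^(1/4) = (8·24.0³·7·4.8193 / (70.2×10³))^0.25
  = (53.146)^0.25 = 2.7000 mm

2.70 mm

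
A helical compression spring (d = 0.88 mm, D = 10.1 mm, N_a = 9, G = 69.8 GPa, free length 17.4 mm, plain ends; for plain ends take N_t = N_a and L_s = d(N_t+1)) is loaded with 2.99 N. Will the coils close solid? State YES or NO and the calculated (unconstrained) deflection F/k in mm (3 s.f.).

NO, δ = 5.30 mm

k = Gd⁴/(8D³N_a) = (69.8×10³)(0.88⁴)/(8·10.1³·9) = 0.56427 N/mm
N_t = 9; L_s = 0.88·10 = 8.8 mm; δ_solid = L₀ − L_s = 17.4 − 8.8 = 8.6 mm
δ = F/k = 2.99/0.56427 = 5.2989 mm
δ < δ_solid → spring does not go solid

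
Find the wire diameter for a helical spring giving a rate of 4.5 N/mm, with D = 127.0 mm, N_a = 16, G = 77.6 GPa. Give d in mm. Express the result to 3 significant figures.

d = (8D³N_a·k / G)^(1/4) = (8·127.0³·16·4.5 / (77.6×10³))^0.25
  = (15204)^0.25 = 11.1043 mm

11.1 mm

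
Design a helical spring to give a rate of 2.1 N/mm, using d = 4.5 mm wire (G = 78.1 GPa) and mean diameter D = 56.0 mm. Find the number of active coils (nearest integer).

11

N_a = Gd⁴/(8D³k) = (78.1×10³ × 4.5⁴)/(8 × 56.0³ × 2.1)
    = 3.20259e+07 / 2.95035e+06 = 10.85 → 11 coils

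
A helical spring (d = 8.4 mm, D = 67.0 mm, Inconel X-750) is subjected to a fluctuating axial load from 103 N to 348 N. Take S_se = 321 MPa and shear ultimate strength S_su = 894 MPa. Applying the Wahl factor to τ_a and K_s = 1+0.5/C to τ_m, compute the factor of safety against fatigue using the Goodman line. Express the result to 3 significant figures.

4.82

C = D/d = 67.0/8.4 = 7.9762; K_W = (4C−1)/(4C−4)+0.615/C = 1.1846; K_s = 1+0.5/C = 1.0627
F_a = (F_max−F_min)/2 = 122.5 N; F_m = (F_max+F_min)/2 = 225.5 N
τ_a = K_W·8F_aD/(πd³) = 1.1846 × 35.263 = 41.772 MPa
τ_m = K_s·8F_mD/(πd³) = 1.0627 × 64.912 = 68.981 MPa
Goodman: 1/n_f = τ_a/S_se + τ_m/S_su = 41.772/321 + 68.981/894 = 0.13013 + 0.07716 = 0.20729
n_f = 1/0.20729 = 4.824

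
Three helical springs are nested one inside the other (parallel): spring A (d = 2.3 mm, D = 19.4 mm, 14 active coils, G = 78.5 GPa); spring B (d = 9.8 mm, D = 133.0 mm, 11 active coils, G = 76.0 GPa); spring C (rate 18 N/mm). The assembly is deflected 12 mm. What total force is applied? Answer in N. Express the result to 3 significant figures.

k_A = Gd⁴/(8D³N_a) = (78.5×10³)(2.3⁴)/(8·19.4³·14) = 2.6863 N/mm
k_B = Gd⁴/(8D³N_a) = (76.0×10³)(9.8⁴)/(8·133.0³·11) = 3.3859 N/mm
Parallel: k_eq = 2.6863 + 3.3859 + 18 = 24.072 N/mm
F = k_eq·δ = 24.072·12 = 288.87 N

289 N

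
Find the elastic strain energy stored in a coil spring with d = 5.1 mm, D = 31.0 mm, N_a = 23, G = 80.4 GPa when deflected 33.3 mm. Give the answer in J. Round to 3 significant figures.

5.50 J

k = Gd⁴/(8D³N_a) = (80.4×10³)(5.1⁴)/(8·31.0³·23) = 9.9228 N/mm
U = ½kδ² = 0.5 × 9.9228 × 33.3² = 5501.6 N·mm = 5.5016 J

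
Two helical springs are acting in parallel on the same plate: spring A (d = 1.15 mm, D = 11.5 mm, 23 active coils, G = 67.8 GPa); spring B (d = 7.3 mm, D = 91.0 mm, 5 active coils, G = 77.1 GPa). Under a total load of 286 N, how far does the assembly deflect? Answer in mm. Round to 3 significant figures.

37.2 mm

k_A = Gd⁴/(8D³N_a) = (67.8×10³)(1.15⁴)/(8·11.5³·23) = 0.42375 N/mm
k_B = Gd⁴/(8D³N_a) = (77.1×10³)(7.3⁴)/(8·91.0³·5) = 7.2638 N/mm
Parallel: k_eq = 0.42375 + 7.2638 = 7.6875 N/mm
δ = F/k_eq = 286/7.6875 = 37.203 mm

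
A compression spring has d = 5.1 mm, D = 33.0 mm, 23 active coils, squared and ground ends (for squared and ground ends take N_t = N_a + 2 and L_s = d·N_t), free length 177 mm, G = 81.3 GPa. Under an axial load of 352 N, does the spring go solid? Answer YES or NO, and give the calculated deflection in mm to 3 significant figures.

NO, δ = 42.3 mm

k = Gd⁴/(8D³N_a) = (81.3×10³)(5.1⁴)/(8·33.0³·23) = 8.3179 N/mm
N_t = 25; L_s = 5.1·25 = 127.5 mm; δ_solid = L₀ − L_s = 177 − 127.5 = 49.5 mm
δ = F/k = 352/8.3179 = 42.319 mm
δ < δ_solid → spring does not go solid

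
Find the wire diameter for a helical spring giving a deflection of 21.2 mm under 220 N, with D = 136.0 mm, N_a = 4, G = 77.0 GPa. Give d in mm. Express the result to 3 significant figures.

Required rate k = F/δ = 220/21.2 = 10.377 N/mm
d = (8D³N_a·k / G)^(1/4) = (8·136.0³·4·10.377 / (77.0×10³))^0.25
  = (10848)^0.25 = 10.2057 mm

10.2 mm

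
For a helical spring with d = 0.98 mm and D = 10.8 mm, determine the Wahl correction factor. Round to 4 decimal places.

C = D/d = 10.8/0.98 = 11.0204
K_W = (4C−1)/(4C−4) + 0.615/C = 43.082/40.082 + 0.0558 = 1.1307

1.1307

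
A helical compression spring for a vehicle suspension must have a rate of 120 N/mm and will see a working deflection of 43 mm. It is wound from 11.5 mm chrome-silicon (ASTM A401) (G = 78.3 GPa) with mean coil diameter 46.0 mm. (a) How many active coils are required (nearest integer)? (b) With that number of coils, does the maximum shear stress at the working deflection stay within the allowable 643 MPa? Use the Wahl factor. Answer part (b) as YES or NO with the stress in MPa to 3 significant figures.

(a) 15 coils; (b) YES, τ_max = 545 MPa

N_a = Gd⁴/(8D³k) = (78.3×10³)(11.5⁴)/(8·46.0³·120) = 14.66 → N_a = 15
Actual rate k = Gd⁴/(8D³·15) = 117.25 N/mm
Working load F = kδ = 117.25·43 = 5041.6 N
C = 46.0/11.5 = 4.0000; K_W = (4C−1)/(4C−4)+0.615/C = 1.4038
τ_max = K_W·8FD/(πd³) = 1.4038·388.3 = 545.08 MPa
τ_max ≤ 643 MPa → acceptable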